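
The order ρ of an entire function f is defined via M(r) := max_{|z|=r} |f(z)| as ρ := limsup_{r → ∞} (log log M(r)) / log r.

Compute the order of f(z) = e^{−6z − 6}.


|e^{−6z − 6}| = e^{Re(-6·z) + -6} ≤ e^{6|z|^1 + -6} = e^{6r^1 + -6} on |z| = r, so ρ ≤ 1. Choosing z on |z|=r so that -6·z is real positive (always possible by picking arg z appropriately) gives |f(z)| = e^{6r^1 + -6}, matching the bound. The additive constant -6 does not affect log log M(r) ~ 1·log r. Hence ρ = 1.
Therefore ρ = 1.

Order ρ = 1.


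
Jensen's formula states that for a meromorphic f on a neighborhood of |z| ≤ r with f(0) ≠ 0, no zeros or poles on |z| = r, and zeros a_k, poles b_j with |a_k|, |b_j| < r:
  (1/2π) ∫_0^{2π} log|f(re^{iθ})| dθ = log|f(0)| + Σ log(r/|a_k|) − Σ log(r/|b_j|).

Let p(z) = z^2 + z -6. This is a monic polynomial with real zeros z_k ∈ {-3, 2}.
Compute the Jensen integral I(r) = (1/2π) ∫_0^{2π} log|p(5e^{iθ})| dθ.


Zeros: -3, 2; r = 5.
Inside |z| < r: -3, 2. Outside (|z| ≥ r): ∅.
p(0) = -6, so log|p(0)| = log(6) = 1.7918.
Apply Jensen: I(r) = log|p(0)| + Σ_k log(r/|z_k|), summed over zeros inside |z| < r.
  log(r/|z_k|) for z_k = -3: log(5/3) = 0.5108
  log(r/|z_k|) for z_k = 2: log(5/2) = 0.9163
Sum over inside zeros: 1.4271.
I(r) = log|p(0)| + (inside sum) = 1.7918 + 1.4271 = 3.2189.
Closed form (all zeros inside, monic): I(r) = n·log(r) = 2·log(5) = 3.2189. ✓

I(r) ≈ 3.2189.


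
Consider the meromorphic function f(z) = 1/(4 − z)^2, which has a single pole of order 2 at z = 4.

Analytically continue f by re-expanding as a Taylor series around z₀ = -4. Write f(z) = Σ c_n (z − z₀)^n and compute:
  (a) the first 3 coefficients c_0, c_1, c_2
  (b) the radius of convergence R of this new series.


Let w = z − z₀, so z = z₀ + w.
Then 4 − z = 4 − (z₀ + w) = (4 − z₀) − w = 8 − w.
f(z) = 1/(8 − w)^2 = (1/(8)^2) · (1 − w/(8))^{−2}.
By the binomial series (1−u)^{−2} = Σ_{n≥0} C(n+1, 1) u^n for |u|<1, with u = w/(8):
  c_n = C(n+1, 1) / (8)^(n+2).
  c_0 = 1/(8)^2 = 1/64.
  c_1 = 2/(8)^3 = 1/256.
  c_2 = 3/(8)^4 = 3/4096.
The series is valid for |w/d| < 1, i.e. |z − z₀| < |d|.
Radius of convergence: R = |4 − z₀| = |8| = 8 (distance from z₀ to the singularity z = 4).

c_0 = 1/64, c_1 = 1/256, c_2 = 3/4096; R = 8.


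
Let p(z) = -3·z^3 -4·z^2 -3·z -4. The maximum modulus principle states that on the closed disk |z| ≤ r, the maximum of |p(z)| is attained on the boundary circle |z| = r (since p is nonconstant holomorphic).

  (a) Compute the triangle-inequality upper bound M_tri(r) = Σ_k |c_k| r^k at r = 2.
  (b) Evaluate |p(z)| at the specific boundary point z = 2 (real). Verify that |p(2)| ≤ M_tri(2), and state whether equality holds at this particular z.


Coefficients: c_0 = -4, c_1 = -3, c_2 = -4, c_3 = -3. Radius r = 2.
Part (a). Triangle bound: M_tri(r) = Σ_k |c_k| r^k
  = |-4|·2^0 + |-3|·2^1 + |-4|·2^2 + |-3|·2^3
  = 4 + 6 + 16 + 24 = 50.
This bounds M(r) := max_{|z|=r} |p(z)| from above; equality holds iff all terms c_k z^k can be made to align in phase at a single z on |z|=r.
Part (b). At z = 2 (real, on the circle |z| = r):
  p(2) = (-4)·2^0 + (-3)·2^1 + (-4)·2^2 + (-3)·2^3 = -50.
  |p(2)| = 50.
Since all nonzero coefficients share the same sign, |p(2)| = 50 = M_tri(2); the triangle bound is attained at z = 2, so in fact M(r) = 50.

M_tri(2) = 50; |p(2)| = 50; equality at z=2: yes.


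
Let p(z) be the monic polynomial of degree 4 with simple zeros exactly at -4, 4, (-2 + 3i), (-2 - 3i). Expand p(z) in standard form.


The polynomial is p(z) = ∏_{α ∈ S} (z − α), where S = {-4, 4, (-2 + 3i), (-2 - 3i)}.
Expanding the product yields: p(z) = z^4 + 4·z^3 -3·z^2 -64·z -208.
Note conjugate pairs combine to real quadratics: (z − (-2+3i))(z − (-2−3i)) = z² + 4z + 13.
The resulting polynomial has degree 4 and real coefficients as required.

p(z) = z^4 + 4·z^3 -3·z^2 -64·z -208.


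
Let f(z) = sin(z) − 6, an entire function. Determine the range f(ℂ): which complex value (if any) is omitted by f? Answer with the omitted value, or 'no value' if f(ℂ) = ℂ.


Little Picard bounds the complement of f(ℂ) to at most one point.
sin is entire and surjective onto ℂ: for every w ∈ ℂ, sin(ζ) = w has a solution ζ ∈ ℂ (e.g., via the complex inverse arcsin). With ζ = z this gives z = ζ/(1). Then 1·sin(z) takes every value in 1·ℂ = ℂ, and adding -6 is a bijection of ℂ. So f is surjective and omits no value. (Note: only on the real line is sin bounded by [−1, 1].)

Omitted value: no value.


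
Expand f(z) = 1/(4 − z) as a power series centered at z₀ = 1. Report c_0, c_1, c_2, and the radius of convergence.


Let w = z − z₀, so z = z₀ + w.
Then 4 − z = 4 − (z₀ + w) = (4 − z₀) − w = 3 − w.
f(z) = 1/(3 − w) = (1/(3)) · 1/(1 − w/(3)) = Σ_{n≥0} w^n / (3)^(n+1).
So c_n = 1/(3)^(n+1):
  c_0 = 1/(3)^1 = 1/3.
  c_1 = 1/(3)^2 = 1/9.
  c_2 = 1/(3)^3 = 1/27.
The series is valid for |w/d| < 1, i.e. |z − z₀| < |d|.
Radius of convergence: R = |4 − z₀| = |3| = 3 (distance from z₀ to the singularity z = 4).

c_0 = 1/3, c_1 = 1/9, c_2 = 1/27; R = 3.


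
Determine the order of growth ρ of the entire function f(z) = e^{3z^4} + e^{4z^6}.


Each summand is entire of order 4 and 6 respectively (as in the single-exponential case). The order of a sum is at most the max of the orders, so ρ ≤ 6. For the lower bound: on |z|=r choose arg z so that 4z^6 is real positive; then |e^{4z^6}| = e^{4r^6} while |e^{3z^4}| ≤ e^{3r^4} = o(e^{4r^6}). So |f| ≥ e^{4r^6}(1 − o(1)) and ρ ≥ 6. Hence ρ = max(4, 6) = 6.
Therefore ρ = 6.

Order ρ = 6.


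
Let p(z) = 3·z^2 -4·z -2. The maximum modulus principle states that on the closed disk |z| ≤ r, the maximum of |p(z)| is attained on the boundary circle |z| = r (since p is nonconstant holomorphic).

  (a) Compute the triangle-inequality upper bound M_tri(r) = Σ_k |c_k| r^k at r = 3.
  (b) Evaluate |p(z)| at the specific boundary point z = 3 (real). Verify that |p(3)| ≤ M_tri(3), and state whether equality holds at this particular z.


Coefficients: c_0 = -2, c_1 = -4, c_2 = 3. Radius r = 3.
Part (a). Triangle bound: M_tri(r) = Σ_k |c_k| r^k
  = |-2|·3^0 + |-4|·3^1 + |3|·3^2
  = 2 + 12 + 27 = 41.
This bounds M(r) := max_{|z|=r} |p(z)| from above; equality holds iff all terms c_k z^k can be made to align in phase at a single z on |z|=r.
Part (b). At z = 3 (real, on the circle |z| = r):
  p(3) = (-2)·3^0 + (-4)·3^1 + (3)·3^2 = 13.
  |p(3)| = 13.
Check: |p(3)| = 13 ≤ 41 = M_tri(3). ✓ Equality does not hold at z = 3 (the coefficients have mixed signs, so the terms do not all align in phase there).

M_tri(3) = 41; |p(3)| = 13; equality at z=3: no.


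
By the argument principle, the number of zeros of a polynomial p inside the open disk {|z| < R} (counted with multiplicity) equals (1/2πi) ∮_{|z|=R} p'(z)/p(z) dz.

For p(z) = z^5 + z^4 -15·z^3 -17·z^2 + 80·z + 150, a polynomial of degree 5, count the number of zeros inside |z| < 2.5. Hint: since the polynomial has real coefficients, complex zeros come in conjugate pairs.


The zeros of p are: -3, (3 + 1i), (3 - 1i), (-2 + 1i), (-2 - 1i).
Their magnitudes are: 3, 3.162, 3.162, 2.236, 2.236.
Zeros with |z| < R = 2.5: (-2 + 1i), (-2 - 1i).
Count = 2.
By the argument principle, (1/2πi) ∮_{|z|=R} p'(z)/p(z) dz equals exactly this count.

Number of zeros inside |z| < 2.5: 2.


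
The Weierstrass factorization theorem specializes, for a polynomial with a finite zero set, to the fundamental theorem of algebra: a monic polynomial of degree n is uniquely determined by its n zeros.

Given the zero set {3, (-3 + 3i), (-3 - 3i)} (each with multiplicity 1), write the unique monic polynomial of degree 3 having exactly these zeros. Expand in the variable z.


The polynomial is p(z) = ∏_{α ∈ S} (z − α), where S = {3, (-3 + 3i), (-3 - 3i)}.
Expanding the product yields: p(z) = z^3 + 3·z^2 -54.
Note conjugate pairs combine to real quadratics: (z − (-3+3i))(z − (-3−3i)) = z² + 6z + 18.
The resulting polynomial has degree 3 and real coefficients as required.

p(z) = z^3 + 3·z^2 -54.


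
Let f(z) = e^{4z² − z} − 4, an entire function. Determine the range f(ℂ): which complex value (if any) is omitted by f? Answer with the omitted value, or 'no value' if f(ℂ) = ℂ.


Little Picard bounds the complement of f(ℂ) to at most one point.
The exponent g(z) = 4z² − z is a nonconstant polynomial, hence surjective onto ℂ. So e^{g(z)} takes every value in {e^w : w ∈ ℂ} = ℂ ∖ {0}. Adding -4 shifts the range to ℂ ∖ {-4}. f omits exactly -4.

Omitted value: -4.


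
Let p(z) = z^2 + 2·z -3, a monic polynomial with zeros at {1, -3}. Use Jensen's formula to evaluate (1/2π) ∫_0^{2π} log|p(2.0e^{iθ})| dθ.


Zeros: -3, 1; r = 2.0.
Inside |z| < r: 1. Outside (|z| ≥ r): -3.
p(0) = -3, so log|p(0)| = log(3) = 1.0986.
Apply Jensen: I(r) = log|p(0)| + Σ_k log(r/|z_k|), summed over zeros inside |z| < r.
  log(r/|z_k|) for z_k = 1: log(2.0/1) = 0.6931
  Outside zeros (-3) contribute nothing to the Jensen sum.
Sum over inside zeros: 0.6931.
I(r) = log|p(0)| + (inside sum) = 1.0986 + 0.6931 = 1.7918.
Note: since some zeros are outside |z| ≤ r, the simplified n·log(r) form does NOT apply — only the inside zeros contribute.

I(r) ≈ 1.7918.


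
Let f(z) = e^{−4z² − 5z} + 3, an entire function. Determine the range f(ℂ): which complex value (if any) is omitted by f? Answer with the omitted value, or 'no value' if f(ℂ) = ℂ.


Little Picard bounds the complement of f(ℂ) to at most one point.
The exponent g(z) = −4z² − 5z is a nonconstant polynomial, hence surjective onto ℂ. So e^{g(z)} takes every value in {e^w : w ∈ ℂ} = ℂ ∖ {0}. Adding 3 shifts the range to ℂ ∖ {3}. f omits exactly 3.

Omitted value: 3.


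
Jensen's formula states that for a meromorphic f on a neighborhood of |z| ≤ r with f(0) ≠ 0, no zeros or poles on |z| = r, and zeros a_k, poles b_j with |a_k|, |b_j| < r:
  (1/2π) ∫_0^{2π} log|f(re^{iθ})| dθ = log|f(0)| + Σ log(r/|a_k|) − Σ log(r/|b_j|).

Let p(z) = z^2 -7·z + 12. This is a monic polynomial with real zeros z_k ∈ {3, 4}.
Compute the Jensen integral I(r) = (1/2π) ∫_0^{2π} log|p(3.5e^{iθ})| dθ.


Zeros: 3, 4; r = 3.5.
Inside |z| < r: 3. Outside (|z| ≥ r): 4.
p(0) = 12, so log|p(0)| = log(12) = 2.4849.
Apply Jensen: I(r) = log|p(0)| + Σ_k log(r/|z_k|), summed over zeros inside |z| < r.
  log(r/|z_k|) for z_k = 3: log(3.5/3) = 0.1542
  Outside zeros (4) contribute nothing to the Jensen sum.
Sum over inside zeros: 0.1542.
I(r) = log|p(0)| + (inside sum) = 2.4849 + 0.1542 = 2.6391.
Note: since some zeros are outside |z| ≤ r, the simplified n·log(r) form does NOT apply — only the inside zeros contribute.

I(r) ≈ 2.6391.


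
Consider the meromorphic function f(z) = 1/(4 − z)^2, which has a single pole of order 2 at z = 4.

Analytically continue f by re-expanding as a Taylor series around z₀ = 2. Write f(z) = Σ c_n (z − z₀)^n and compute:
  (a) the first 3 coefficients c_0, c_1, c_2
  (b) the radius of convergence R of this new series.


Let w = z − z₀, so z = z₀ + w.
Then 4 − z = 4 − (z₀ + w) = (4 − z₀) − w = 2 − w.
f(z) = 1/(2 − w)^2 = (1/(2)^2) · (1 − w/(2))^{−2}.
By the binomial series (1−u)^{−2} = Σ_{n≥0} C(n+1, 1) u^n for |u|<1, with u = w/(2):
  c_n = C(n+1, 1) / (2)^(n+2).
  c_0 = 1/(2)^2 = 1/4.
  c_1 = 2/(2)^3 = 1/4.
  c_2 = 3/(2)^4 = 3/16.
The series is valid for |w/d| < 1, i.e. |z − z₀| < |d|.
Radius of convergence: R = |4 − z₀| = |2| = 2 (distance from z₀ to the singularity z = 4).

c_0 = 1/4, c_1 = 1/4, c_2 = 3/16; R = 2.


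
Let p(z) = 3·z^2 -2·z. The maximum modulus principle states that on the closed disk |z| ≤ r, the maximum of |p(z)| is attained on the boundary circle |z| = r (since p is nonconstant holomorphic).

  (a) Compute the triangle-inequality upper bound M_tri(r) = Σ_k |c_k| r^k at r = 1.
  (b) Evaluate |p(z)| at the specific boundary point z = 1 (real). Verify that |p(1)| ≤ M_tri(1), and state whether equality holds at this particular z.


Coefficients: c_0 = 0, c_1 = -2, c_2 = 3. Radius r = 1.
Part (a). Triangle bound: M_tri(r) = Σ_k |c_k| r^k
  = |0|·1^0 + |-2|·1^1 + |3|·1^2
  = 0 + 2 + 3 = 5.
This bounds M(r) := max_{|z|=r} |p(z)| from above; equality holds iff all terms c_k z^k can be made to align in phase at a single z on |z|=r.
Part (b). At z = 1 (real, on the circle |z| = r):
  p(1) = (0)·1^0 + (-2)·1^1 + (3)·1^2 = 1.
  |p(1)| = 1.
Check: |p(1)| = 1 ≤ 5 = M_tri(1). ✓ Equality does not hold at z = 1 (the coefficients have mixed signs, so the terms do not all align in phase there).

M_tri(1) = 5; |p(1)| = 1; equality at z=1: no.


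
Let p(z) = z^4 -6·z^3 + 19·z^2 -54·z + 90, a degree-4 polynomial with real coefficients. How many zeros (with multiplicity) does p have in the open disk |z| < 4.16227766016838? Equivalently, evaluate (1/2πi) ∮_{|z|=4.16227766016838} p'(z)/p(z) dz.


The zeros of p are: (3 + 1i), (3 - 1i), (0 + 3i), (0 - 3i).
Their magnitudes are: 3.162, 3.162, 3, 3.
Zeros with |z| < R = 4.16227766016838: (3 + 1i), (3 - 1i), (0 + 3i), (0 - 3i).
Count = 4.
By the argument principle, (1/2πi) ∮_{|z|=R} p'(z)/p(z) dz equals exactly this count.

Number of zeros inside |z| < 4.16227766016838: 4.


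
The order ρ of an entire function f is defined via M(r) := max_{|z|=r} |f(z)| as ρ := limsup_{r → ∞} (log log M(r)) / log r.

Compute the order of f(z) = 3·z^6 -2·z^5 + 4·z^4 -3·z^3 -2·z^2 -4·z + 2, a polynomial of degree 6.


|f(z)| ≤ Σ|c_k|·r^k = O(r^6) as r → ∞. Polynomial growth is O(e^{r^ε}) for every ε > 0 (since r^6/e^{r^ε} → 0), so ρ ≤ ε for all ε > 0, i.e. ρ = 0. Every nonconstant polynomial has order 0.
Therefore ρ = 0.

Order ρ = 0.


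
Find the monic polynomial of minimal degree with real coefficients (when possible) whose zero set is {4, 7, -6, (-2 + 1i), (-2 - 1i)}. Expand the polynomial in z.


The polynomial is p(z) = ∏_{α ∈ S} (z − α), where S = {4, 7, -6, (-2 + 1i), (-2 - 1i)}.
Expanding the product yields: p(z) = z^5 -z^4 -53·z^3 -9·z^2 + 482·z + 840.
Note conjugate pairs combine to real quadratics: (z − (-2+1i))(z − (-2−1i)) = z² + 4z + 5.
The resulting polynomial has degree 5 and real coefficients as required.

p(z) = z^5 -z^4 -53·z^3 -9·z^2 + 482·z + 840.


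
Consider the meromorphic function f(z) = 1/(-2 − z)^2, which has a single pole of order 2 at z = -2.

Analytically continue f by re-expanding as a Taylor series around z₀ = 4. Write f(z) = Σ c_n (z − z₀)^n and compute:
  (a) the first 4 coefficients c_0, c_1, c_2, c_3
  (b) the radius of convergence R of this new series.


Let w = z − z₀, so z = z₀ + w.
Then -2 − z = -2 − (z₀ + w) = (-2 − z₀) − w = -6 − w.
f(z) = 1/(-6 − w)^2 = (1/(-6)^2) · (1 − w/(-6))^{−2}.
By the binomial series (1−u)^{−2} = Σ_{n≥0} C(n+1, 1) u^n for |u|<1, with u = w/(-6):
  c_n = C(n+1, 1) / (-6)^(n+2).
  c_0 = 1/(-6)^2 = 1/36.
  c_1 = 2/(-6)^3 = -1/108.
  c_2 = 3/(-6)^4 = 1/432.
  c_3 = 4/(-6)^5 = -1/1944.
The series is valid for |w/d| < 1, i.e. |z − z₀| < |d|.
Radius of convergence: R = |-2 − z₀| = |-6| = 6 (distance from z₀ to the singularity z = -2).

c_0 = 1/36, c_1 = -1/108, c_2 = 1/432, c_3 = -1/1944; R = 6.


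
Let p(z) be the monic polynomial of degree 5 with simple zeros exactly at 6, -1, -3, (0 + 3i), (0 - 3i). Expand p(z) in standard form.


The polynomial is p(z) = ∏_{α ∈ S} (z − α), where S = {6, -1, -3, (0 + 3i), (0 - 3i)}.
Expanding the product yields: p(z) = z^5 -2·z^4 -12·z^3 -36·z^2 -189·z -162.
Note conjugate pairs combine to real quadratics: (z − (0+3i))(z − (0−3i)) = z² + 9.
The resulting polynomial has degree 5 and real coefficients as required.

p(z) = z^5 -2·z^4 -12·z^3 -36·z^2 -189·z -162.


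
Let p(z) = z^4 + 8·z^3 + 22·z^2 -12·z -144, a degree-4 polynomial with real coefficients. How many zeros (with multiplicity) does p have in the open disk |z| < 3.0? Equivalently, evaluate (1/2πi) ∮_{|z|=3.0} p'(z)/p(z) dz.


The zeros of p are: 2, -4, (-3 + 3i), (-3 - 3i).
Their magnitudes are: 2, 4, 4.243, 4.243.
Zeros with |z| < R = 3.0: 2.
Count = 1.
By the argument principle, (1/2πi) ∮_{|z|=R} p'(z)/p(z) dz equals exactly this count.

Number of zeros inside |z| < 3.0: 1.


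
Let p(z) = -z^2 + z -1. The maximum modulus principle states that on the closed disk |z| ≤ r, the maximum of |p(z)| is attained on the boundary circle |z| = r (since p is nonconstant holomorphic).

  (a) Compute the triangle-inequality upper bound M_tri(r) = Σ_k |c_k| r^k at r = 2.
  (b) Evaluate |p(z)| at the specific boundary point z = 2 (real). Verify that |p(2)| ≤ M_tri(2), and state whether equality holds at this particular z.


Coefficients: c_0 = -1, c_1 = 1, c_2 = -1. Radius r = 2.
Part (a). Triangle bound: M_tri(r) = Σ_k |c_k| r^k
  = |-1|·2^0 + |1|·2^1 + |-1|·2^2
  = 1 + 2 + 4 = 7.
This bounds M(r) := max_{|z|=r} |p(z)| from above; equality holds iff all terms c_k z^k can be made to align in phase at a single z on |z|=r.
Part (b). At z = 2 (real, on the circle |z| = r):
  p(2) = (-1)·2^0 + (1)·2^1 + (-1)·2^2 = -3.
  |p(2)| = 3.
Check: |p(2)| = 3 ≤ 7 = M_tri(2). ✓ Equality does not hold at z = 2 (the coefficients have mixed signs, so the terms do not all align in phase there).

M_tri(2) = 7; |p(2)| = 3; equality at z=2: no.


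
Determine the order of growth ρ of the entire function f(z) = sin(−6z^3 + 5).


Write sin(w) = (e^{iw} ± e^{−iw})/(2 or 2i), so |sin(w)| ≤ e^{|w|}. With w = −6z^3 + 5, |w| ≤ 6r^3 + 5 on |z|=r, giving M(r) ≤ e^{6r^3 + 5} and ρ ≤ 3. For the lower bound, choose z on |z|=r with -6z^3 purely imaginary of modulus 6r^3; then |sin(−6z^3 + 5)| grows like e^{6r^3}/2, so ρ ≥ 3. Hence ρ = 3.
Therefore ρ = 3.

Order ρ = 3.


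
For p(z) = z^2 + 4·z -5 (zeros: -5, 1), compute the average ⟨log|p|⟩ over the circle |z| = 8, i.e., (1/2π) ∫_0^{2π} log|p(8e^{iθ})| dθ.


Zeros: -5, 1; r = 8.
Inside |z| < r: -5, 1. Outside (|z| ≥ r): ∅.
p(0) = -5, so log|p(0)| = log(5) = 1.6094.
Apply Jensen: I(r) = log|p(0)| + Σ_k log(r/|z_k|), summed over zeros inside |z| < r.
  log(r/|z_k|) for z_k = -5: log(8/5) = 0.4700
  log(r/|z_k|) for z_k = 1: log(8/1) = 2.0794
Sum over inside zeros: 2.5494.
I(r) = log|p(0)| + (inside sum) = 1.6094 + 2.5494 = 4.1589.
Closed form (all zeros inside, monic): I(r) = n·log(r) = 2·log(8) = 4.1589. ✓

I(r) ≈ 4.1589.


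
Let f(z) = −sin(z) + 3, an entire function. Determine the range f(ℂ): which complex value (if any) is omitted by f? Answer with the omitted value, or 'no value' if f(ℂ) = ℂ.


Little Picard bounds the complement of f(ℂ) to at most one point.
sin is entire and surjective onto ℂ: for every w ∈ ℂ, sin(ζ) = w has a solution ζ ∈ ℂ (e.g., via the complex inverse arcsin). With ζ = z this gives z = ζ/(1). Then -1·sin(z) takes every value in -1·ℂ = ℂ, and adding 3 is a bijection of ℂ. So f is surjective and omits no value. (Note: only on the real line is sin bounded by [−1, 1].)

Omitted value: no value.


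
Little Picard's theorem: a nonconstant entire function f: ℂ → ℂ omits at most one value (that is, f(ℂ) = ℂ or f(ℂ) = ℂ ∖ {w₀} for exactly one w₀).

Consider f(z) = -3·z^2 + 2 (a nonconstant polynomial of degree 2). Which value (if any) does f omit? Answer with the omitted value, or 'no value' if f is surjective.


Little Picard bounds the complement of f(ℂ) to at most one point.
For every w ∈ ℂ, the equation p(z) − w = 0 is a nonconstant polynomial in z and hence has at least one root by the fundamental theorem of algebra. So p is surjective onto ℂ, omitting no value.

Omitted value: no value.


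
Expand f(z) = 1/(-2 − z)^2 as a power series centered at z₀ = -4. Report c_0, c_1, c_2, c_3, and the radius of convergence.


Let w = z − z₀, so z = z₀ + w.
Then -2 − z = -2 − (z₀ + w) = (-2 − z₀) − w = 2 − w.
f(z) = 1/(2 − w)^2 = (1/(2)^2) · (1 − w/(2))^{−2}.
By the binomial series (1−u)^{−2} = Σ_{n≥0} C(n+1, 1) u^n for |u|<1, with u = w/(2):
  c_n = C(n+1, 1) / (2)^(n+2).
  c_0 = 1/(2)^2 = 1/4.
  c_1 = 2/(2)^3 = 1/4.
  c_2 = 3/(2)^4 = 3/16.
  c_3 = 4/(2)^5 = 1/8.
The series is valid for |w/d| < 1, i.e. |z − z₀| < |d|.
Radius of convergence: R = |-2 − z₀| = |2| = 2 (distance from z₀ to the singularity z = -2).

c_0 = 1/4, c_1 = 1/4, c_2 = 3/16, c_3 = 1/8; R = 2.


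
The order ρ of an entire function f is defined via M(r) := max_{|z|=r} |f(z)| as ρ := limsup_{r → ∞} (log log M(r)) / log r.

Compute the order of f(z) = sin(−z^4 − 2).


Write sin(w) = (e^{iw} ± e^{−iw})/(2 or 2i), so |sin(w)| ≤ e^{|w|}. With w = −z^4 − 2, |w| ≤ 1r^4 + 2 on |z|=r, giving M(r) ≤ e^{1r^4 + 2} and ρ ≤ 4. For the lower bound, choose z on |z|=r with -1z^4 purely imaginary of modulus 1r^4; then |sin(−z^4 − 2)| grows like e^{1r^4}/2, so ρ ≥ 4. Hence ρ = 4.
Therefore ρ = 4.

Order ρ = 4.


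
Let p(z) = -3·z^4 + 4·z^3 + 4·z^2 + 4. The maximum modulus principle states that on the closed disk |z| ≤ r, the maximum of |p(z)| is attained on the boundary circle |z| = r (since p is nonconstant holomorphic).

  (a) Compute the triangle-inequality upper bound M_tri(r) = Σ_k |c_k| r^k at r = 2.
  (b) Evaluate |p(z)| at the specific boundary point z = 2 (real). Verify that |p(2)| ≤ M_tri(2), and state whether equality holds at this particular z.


Coefficients: c_0 = 4, c_1 = 0, c_2 = 4, c_3 = 4, c_4 = -3. Radius r = 2.
Part (a). Triangle bound: M_tri(r) = Σ_k |c_k| r^k
  = |4|·2^0 + |0|·2^1 + |4|·2^2 + |4|·2^3 + |-3|·2^4
  = 4 + 0 + 16 + 32 + 48 = 100.
This bounds M(r) := max_{|z|=r} |p(z)| from above; equality holds iff all terms c_k z^k can be made to align in phase at a single z on |z|=r.
Part (b). At z = 2 (real, on the circle |z| = r):
  p(2) = (4)·2^0 + (0)·2^1 + (4)·2^2 + (4)·2^3 + (-3)·2^4 = 4.
  |p(2)| = 4.
Check: |p(2)| = 4 ≤ 100 = M_tri(2). ✓ Equality does not hold at z = 2 (the coefficients have mixed signs, so the terms do not all align in phase there).

M_tri(2) = 100; |p(2)| = 4; equality at z=2: no.


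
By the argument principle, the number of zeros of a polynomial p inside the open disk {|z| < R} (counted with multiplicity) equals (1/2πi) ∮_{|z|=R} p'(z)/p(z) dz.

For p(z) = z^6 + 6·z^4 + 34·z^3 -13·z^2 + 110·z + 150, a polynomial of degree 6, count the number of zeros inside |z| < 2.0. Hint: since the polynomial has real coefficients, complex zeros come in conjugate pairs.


The zeros of p are: (1 + 2i), (1 - 2i), -1, (1 + 3i), (1 - 3i), -3.
Their magnitudes are: 2.236, 2.236, 1, 3.162, 3.162, 3.
Zeros with |z| < R = 2.0: -1.
Count = 1.
By the argument principle, (1/2πi) ∮_{|z|=R} p'(z)/p(z) dz equals exactly this count.

Number of zeros inside |z| < 2.0: 1.


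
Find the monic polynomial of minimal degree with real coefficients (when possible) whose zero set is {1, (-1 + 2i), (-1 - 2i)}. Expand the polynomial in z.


The polynomial is p(z) = ∏_{α ∈ S} (z − α), where S = {1, (-1 + 2i), (-1 - 2i)}.
Expanding the product yields: p(z) = z^3 + z^2 + 3·z -5.
Note conjugate pairs combine to real quadratics: (z − (-1+2i))(z − (-1−2i)) = z² + 2z + 5.
The resulting polynomial has degree 3 and real coefficients as required.

p(z) = z^3 + z^2 + 3·z -5.


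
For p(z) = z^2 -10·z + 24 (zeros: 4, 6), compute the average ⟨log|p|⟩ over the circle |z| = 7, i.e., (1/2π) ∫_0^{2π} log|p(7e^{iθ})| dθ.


Zeros: 4, 6; r = 7.
Inside |z| < r: 4, 6. Outside (|z| ≥ r): ∅.
p(0) = 24, so log|p(0)| = log(24) = 3.1781.
Apply Jensen: I(r) = log|p(0)| + Σ_k log(r/|z_k|), summed over zeros inside |z| < r.
  log(r/|z_k|) for z_k = 4: log(7/4) = 0.5596
  log(r/|z_k|) for z_k = 6: log(7/6) = 0.1542
Sum over inside zeros: 0.7138.
I(r) = log|p(0)| + (inside sum) = 3.1781 + 0.7138 = 3.8918.
Closed form (all zeros inside, monic): I(r) = n·log(r) = 2·log(7) = 3.8918. ✓

I(r) ≈ 3.8918.


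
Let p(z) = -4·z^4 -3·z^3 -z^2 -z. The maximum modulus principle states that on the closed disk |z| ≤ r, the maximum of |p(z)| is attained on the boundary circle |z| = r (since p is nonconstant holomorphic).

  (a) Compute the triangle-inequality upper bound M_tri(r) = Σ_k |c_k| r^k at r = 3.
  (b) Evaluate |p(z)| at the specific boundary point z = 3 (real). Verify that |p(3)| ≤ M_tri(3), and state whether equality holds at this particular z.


Coefficients: c_0 = 0, c_1 = -1, c_2 = -1, c_3 = -3, c_4 = -4. Radius r = 3.
Part (a). Triangle bound: M_tri(r) = Σ_k |c_k| r^k
  = |0|·3^0 + |-1|·3^1 + |-1|·3^2 + |-3|·3^3 + |-4|·3^4
  = 0 + 3 + 9 + 81 + 324 = 417.
This bounds M(r) := max_{|z|=r} |p(z)| from above; equality holds iff all terms c_k z^k can be made to align in phase at a single z on |z|=r.
Part (b). At z = 3 (real, on the circle |z| = r):
  p(3) = (0)·3^0 + (-1)·3^1 + (-1)·3^2 + (-3)·3^3 + (-4)·3^4 = -417.
  |p(3)| = 417.
Since all nonzero coefficients share the same sign, |p(3)| = 417 = M_tri(3); the triangle bound is attained at z = 3, so in fact M(r) = 417.

M_tri(3) = 417; |p(3)| = 417; equality at z=3: yes.


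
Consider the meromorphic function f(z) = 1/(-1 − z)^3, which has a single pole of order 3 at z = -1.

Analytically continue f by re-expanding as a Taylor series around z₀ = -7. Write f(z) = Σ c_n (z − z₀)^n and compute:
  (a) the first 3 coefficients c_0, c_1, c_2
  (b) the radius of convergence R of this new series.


Let w = z − z₀, so z = z₀ + w.
Then -1 − z = -1 − (z₀ + w) = (-1 − z₀) − w = 6 − w.
f(z) = 1/(6 − w)^3 = (1/(6)^3) · (1 − w/(6))^{−3}.
By the binomial series (1−u)^{−3} = Σ_{n≥0} C(n+2, 2) u^n for |u|<1, with u = w/(6):
  c_n = C(n+2, 2) / (6)^(n+3).
  c_0 = 1/(6)^3 = 1/216.
  c_1 = 3/(6)^4 = 1/432.
  c_2 = 6/(6)^5 = 1/1296.
The series is valid for |w/d| < 1, i.e. |z − z₀| < |d|.
Radius of convergence: R = |-1 − z₀| = |6| = 6 (distance from z₀ to the singularity z = -1).

c_0 = 1/216, c_1 = 1/432, c_2 = 1/1296; R = 6.


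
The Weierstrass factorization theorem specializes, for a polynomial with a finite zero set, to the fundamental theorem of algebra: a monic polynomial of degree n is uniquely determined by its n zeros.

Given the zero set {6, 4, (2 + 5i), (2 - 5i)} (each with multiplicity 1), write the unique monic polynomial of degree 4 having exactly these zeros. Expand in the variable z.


The polynomial is p(z) = ∏_{α ∈ S} (z − α), where S = {6, 4, (2 + 5i), (2 - 5i)}.
Expanding the product yields: p(z) = z^4 -14·z^3 + 93·z^2 -386·z + 696.
Note conjugate pairs combine to real quadratics: (z − (2+5i))(z − (2−5i)) = z² − 4z + 29.
The resulting polynomial has degree 4 and real coefficients as required.

p(z) = z^4 -14·z^3 + 93·z^2 -386·z + 696.


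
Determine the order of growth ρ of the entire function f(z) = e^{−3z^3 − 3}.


|e^{−3z^3 − 3}| = e^{Re(-3·z^3) + -3} ≤ e^{3|z|^3 + -3} = e^{3r^3 + -3} on |z| = r, so ρ ≤ 3. Choosing z on |z|=r so that -3·z^3 is real positive (always possible by picking arg z appropriately) gives |f(z)| = e^{3r^3 + -3}, matching the bound. The additive constant -3 does not affect log log M(r) ~ 3·log r. Hence ρ = 3.
Therefore ρ = 3.

Order ρ = 3.


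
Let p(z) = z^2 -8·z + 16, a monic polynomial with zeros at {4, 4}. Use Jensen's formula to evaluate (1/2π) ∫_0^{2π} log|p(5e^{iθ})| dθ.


Zeros: 4, 4; r = 5.
Inside |z| < r: 4, 4. Outside (|z| ≥ r): ∅.
p(0) = 16, so log|p(0)| = log(16) = 2.7726.
Apply Jensen: I(r) = log|p(0)| + Σ_k log(r/|z_k|), summed over zeros inside |z| < r.
  log(r/|z_k|) for z_k = 4: log(5/4) = 0.2231
  log(r/|z_k|) for z_k = 4: log(5/4) = 0.2231
Sum over inside zeros: 0.4463.
I(r) = log|p(0)| + (inside sum) = 2.7726 + 0.4463 = 3.2189.
Closed form (all zeros inside, monic): I(r) = n·log(r) = 2·log(5) = 3.2189. ✓

I(r) ≈ 3.2189.


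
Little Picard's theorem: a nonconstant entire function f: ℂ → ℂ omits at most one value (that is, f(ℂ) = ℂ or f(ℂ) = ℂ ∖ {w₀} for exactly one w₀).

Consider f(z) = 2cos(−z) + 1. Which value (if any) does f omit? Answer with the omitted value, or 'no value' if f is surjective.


Little Picard bounds the complement of f(ℂ) to at most one point.
cos is entire and surjective onto ℂ: for every w ∈ ℂ, cos(ζ) = w has a solution ζ ∈ ℂ (e.g., via the complex inverse arccos). With ζ = −z this gives z = ζ/(-1). Then 2·cos(−z) takes every value in 2·ℂ = ℂ, and adding 1 is a bijection of ℂ. So f is surjective and omits no value. (Note: only on the real line is cos bounded by [−1, 1].)

Omitted value: no value.


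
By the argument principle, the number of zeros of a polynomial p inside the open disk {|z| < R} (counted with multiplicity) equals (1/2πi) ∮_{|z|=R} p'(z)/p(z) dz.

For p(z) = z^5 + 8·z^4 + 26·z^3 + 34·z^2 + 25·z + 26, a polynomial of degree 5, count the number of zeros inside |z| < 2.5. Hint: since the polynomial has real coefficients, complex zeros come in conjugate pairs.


The zeros of p are: (0 + 1i), (0 - 1i), (-3 + 2i), (-3 - 2i), -2.
Their magnitudes are: 1, 1, 3.606, 3.606, 2.
Zeros with |z| < R = 2.5: (0 + 1i), (0 - 1i), -2.
Count = 3.
By the argument principle, (1/2πi) ∮_{|z|=R} p'(z)/p(z) dz equals exactly this count.

Number of zeros inside |z| < 2.5: 3.


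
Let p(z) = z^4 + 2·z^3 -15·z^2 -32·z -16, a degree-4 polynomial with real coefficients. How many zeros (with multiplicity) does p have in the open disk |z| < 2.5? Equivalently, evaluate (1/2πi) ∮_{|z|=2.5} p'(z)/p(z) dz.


The zeros of p are: 4, -4, -1, -1.
Their magnitudes are: 4, 4, 1, 1.
Zeros with |z| < R = 2.5: -1, -1.
Count = 2.
By the argument principle, (1/2πi) ∮_{|z|=R} p'(z)/p(z) dz equals exactly this count.

Number of zeros inside |z| < 2.5: 2.


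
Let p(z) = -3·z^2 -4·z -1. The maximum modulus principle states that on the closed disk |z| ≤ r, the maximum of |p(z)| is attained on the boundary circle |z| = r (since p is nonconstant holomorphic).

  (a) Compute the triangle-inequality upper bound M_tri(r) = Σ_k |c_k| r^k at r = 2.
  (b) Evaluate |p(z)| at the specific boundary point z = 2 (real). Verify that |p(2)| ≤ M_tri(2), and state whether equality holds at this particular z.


Coefficients: c_0 = -1, c_1 = -4, c_2 = -3. Radius r = 2.
Part (a). Triangle bound: M_tri(r) = Σ_k |c_k| r^k
  = |-1|·2^0 + |-4|·2^1 + |-3|·2^2
  = 1 + 8 + 12 = 21.
This bounds M(r) := max_{|z|=r} |p(z)| from above; equality holds iff all terms c_k z^k can be made to align in phase at a single z on |z|=r.
Part (b). At z = 2 (real, on the circle |z| = r):
  p(2) = (-1)·2^0 + (-4)·2^1 + (-3)·2^2 = -21.
  |p(2)| = 21.
Since all nonzero coefficients share the same sign, |p(2)| = 21 = M_tri(2); the triangle bound is attained at z = 2, so in fact M(r) = 21.

M_tri(2) = 21; |p(2)| = 21; equality at z=2: yes.


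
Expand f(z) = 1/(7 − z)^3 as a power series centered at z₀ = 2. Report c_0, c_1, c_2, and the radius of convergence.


Let w = z − z₀, so z = z₀ + w.
Then 7 − z = 7 − (z₀ + w) = (7 − z₀) − w = 5 − w.
f(z) = 1/(5 − w)^3 = (1/(5)^3) · (1 − w/(5))^{−3}.
By the binomial series (1−u)^{−3} = Σ_{n≥0} C(n+2, 2) u^n for |u|<1, with u = w/(5):
  c_n = C(n+2, 2) / (5)^(n+3).
  c_0 = 1/(5)^3 = 1/125.
  c_1 = 3/(5)^4 = 3/625.
  c_2 = 6/(5)^5 = 6/3125.
The series is valid for |w/d| < 1, i.e. |z − z₀| < |d|.
Radius of convergence: R = |7 − z₀| = |5| = 5 (distance from z₀ to the singularity z = 7).

c_0 = 1/125, c_1 = 3/625, c_2 = 6/3125; R = 5.


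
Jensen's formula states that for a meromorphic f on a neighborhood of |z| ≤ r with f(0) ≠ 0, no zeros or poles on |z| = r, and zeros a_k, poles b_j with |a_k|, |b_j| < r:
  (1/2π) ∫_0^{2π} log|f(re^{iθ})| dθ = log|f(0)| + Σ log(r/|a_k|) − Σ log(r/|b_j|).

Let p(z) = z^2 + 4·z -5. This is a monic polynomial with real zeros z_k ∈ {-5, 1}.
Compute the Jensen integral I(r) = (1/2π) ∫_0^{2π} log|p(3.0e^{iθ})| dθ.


Zeros: -5, 1; r = 3.0.
Inside |z| < r: 1. Outside (|z| ≥ r): -5.
p(0) = -5, so log|p(0)| = log(5) = 1.6094.
Apply Jensen: I(r) = log|p(0)| + Σ_k log(r/|z_k|), summed over zeros inside |z| < r.
  log(r/|z_k|) for z_k = 1: log(3.0/1) = 1.0986
  Outside zeros (-5) contribute nothing to the Jensen sum.
Sum over inside zeros: 1.0986.
I(r) = log|p(0)| + (inside sum) = 1.6094 + 1.0986 = 2.7081.
Note: since some zeros are outside |z| ≤ r, the simplified n·log(r) form does NOT apply — only the inside zeros contribute.

I(r) ≈ 2.7081.


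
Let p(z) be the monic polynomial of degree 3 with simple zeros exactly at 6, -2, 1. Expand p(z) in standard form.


The polynomial is p(z) = ∏_{α ∈ S} (z − α), where S = {6, -2, 1}.
Expanding the product yields: p(z) = z^3 -5·z^2 -8·z + 12.
The resulting polynomial has degree 3 and real coefficients as required.

p(z) = z^3 -5·z^2 -8·z + 12.


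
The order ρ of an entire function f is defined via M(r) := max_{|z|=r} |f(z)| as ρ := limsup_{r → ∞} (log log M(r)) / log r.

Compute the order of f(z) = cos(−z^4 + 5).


Write cos(w) = (e^{iw} ± e^{−iw})/(2 or 2i), so |cos(w)| ≤ e^{|w|}. With w = −z^4 + 5, |w| ≤ 1r^4 + 5 on |z|=r, giving M(r) ≤ e^{1r^4 + 5} and ρ ≤ 4. For the lower bound, choose z on |z|=r with -1z^4 purely imaginary of modulus 1r^4; then |cos(−z^4 + 5)| grows like e^{1r^4}/2, so ρ ≥ 4. Hence ρ = 4.
Therefore ρ = 4.

Order ρ = 4.


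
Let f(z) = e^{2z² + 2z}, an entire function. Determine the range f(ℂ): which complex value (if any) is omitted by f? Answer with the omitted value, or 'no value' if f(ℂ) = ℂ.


Little Picard bounds the complement of f(ℂ) to at most one point.
The exponent g(z) = 2z² + 2z is a nonconstant polynomial, hence surjective onto ℂ. So e^{g(z)} takes every value in {e^w : w ∈ ℂ} = ℂ ∖ {0}. Adding 0 shifts the range to ℂ ∖ {0}. f omits exactly 0.

Omitted value: 0.


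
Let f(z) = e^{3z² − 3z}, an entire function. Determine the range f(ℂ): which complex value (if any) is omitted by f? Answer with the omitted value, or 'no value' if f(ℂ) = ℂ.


Little Picard bounds the complement of f(ℂ) to at most one point.
The exponent g(z) = 3z² − 3z is a nonconstant polynomial, hence surjective onto ℂ. So e^{g(z)} takes every value in {e^w : w ∈ ℂ} = ℂ ∖ {0}. Adding 0 shifts the range to ℂ ∖ {0}. f omits exactly 0.

Omitted value: 0.


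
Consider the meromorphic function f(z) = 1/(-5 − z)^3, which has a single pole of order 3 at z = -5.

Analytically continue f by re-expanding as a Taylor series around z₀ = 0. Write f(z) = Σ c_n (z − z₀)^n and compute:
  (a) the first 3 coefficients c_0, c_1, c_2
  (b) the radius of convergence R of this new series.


Let w = z − z₀, so z = z₀ + w.
Then -5 − z = -5 − (z₀ + w) = (-5 − z₀) − w = -5 − w.
f(z) = 1/(-5 − w)^3 = (1/(-5)^3) · (1 − w/(-5))^{−3}.
By the binomial series (1−u)^{−3} = Σ_{n≥0} C(n+2, 2) u^n for |u|<1, with u = w/(-5):
  c_n = C(n+2, 2) / (-5)^(n+3).
  c_0 = 1/(-5)^3 = -1/125.
  c_1 = 3/(-5)^4 = 3/625.
  c_2 = 6/(-5)^5 = -6/3125.
The series is valid for |w/d| < 1, i.e. |z − z₀| < |d|.
Radius of convergence: R = |-5 − z₀| = |-5| = 5 (distance from z₀ to the singularity z = -5).

c_0 = -1/125, c_1 = 3/625, c_2 = -6/3125; R = 5.


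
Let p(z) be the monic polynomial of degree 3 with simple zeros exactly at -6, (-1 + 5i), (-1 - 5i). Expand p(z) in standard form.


The polynomial is p(z) = ∏_{α ∈ S} (z − α), where S = {-6, (-1 + 5i), (-1 - 5i)}.
Expanding the product yields: p(z) = z^3 + 8·z^2 + 38·z + 156.
Note conjugate pairs combine to real quadratics: (z − (-1+5i))(z − (-1−5i)) = z² + 2z + 26.
The resulting polynomial has degree 3 and real coefficients as required.

p(z) = z^3 + 8·z^2 + 38·z + 156.


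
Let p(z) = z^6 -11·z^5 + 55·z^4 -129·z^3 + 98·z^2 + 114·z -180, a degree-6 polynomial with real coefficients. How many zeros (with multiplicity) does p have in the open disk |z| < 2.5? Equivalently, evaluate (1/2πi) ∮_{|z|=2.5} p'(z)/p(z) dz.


The zeros of p are: (2 + 1i), (2 - 1i), -1, 2, (3 + 3i), (3 - 3i).
Their magnitudes are: 2.236, 2.236, 1, 2, 4.243, 4.243.
Zeros with |z| < R = 2.5: (2 + 1i), (2 - 1i), -1, 2.
Count = 4.
By the argument principle, (1/2πi) ∮_{|z|=R} p'(z)/p(z) dz equals exactly this count.

Number of zeros inside |z| < 2.5: 4.


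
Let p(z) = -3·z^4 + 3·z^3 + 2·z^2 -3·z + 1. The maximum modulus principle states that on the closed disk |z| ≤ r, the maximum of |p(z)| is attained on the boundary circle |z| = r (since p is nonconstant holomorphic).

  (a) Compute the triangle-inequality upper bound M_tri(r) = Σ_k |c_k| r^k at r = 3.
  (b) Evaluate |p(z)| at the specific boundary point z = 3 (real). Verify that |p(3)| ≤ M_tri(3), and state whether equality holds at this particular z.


Coefficients: c_0 = 1, c_1 = -3, c_2 = 2, c_3 = 3, c_4 = -3. Radius r = 3.
Part (a). Triangle bound: M_tri(r) = Σ_k |c_k| r^k
  = |1|·3^0 + |-3|·3^1 + |2|·3^2 + |3|·3^3 + |-3|·3^4
  = 1 + 9 + 18 + 81 + 243 = 352.
This bounds M(r) := max_{|z|=r} |p(z)| from above; equality holds iff all terms c_k z^k can be made to align in phase at a single z on |z|=r.
Part (b). At z = 3 (real, on the circle |z| = r):
  p(3) = (1)·3^0 + (-3)·3^1 + (2)·3^2 + (3)·3^3 + (-3)·3^4 = -152.
  |p(3)| = 152.
Check: |p(3)| = 152 ≤ 352 = M_tri(3). ✓ Equality does not hold at z = 3 (the coefficients have mixed signs, so the terms do not all align in phase there).

M_tri(3) = 352; |p(3)| = 152; equality at z=3: no.


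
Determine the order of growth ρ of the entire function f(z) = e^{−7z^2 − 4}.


|e^{−7z^2 − 4}| = e^{Re(-7·z^2) + -4} ≤ e^{7|z|^2 + -4} = e^{7r^2 + -4} on |z| = r, so ρ ≤ 2. Choosing z on |z|=r so that -7·z^2 is real positive (always possible by picking arg z appropriately) gives |f(z)| = e^{7r^2 + -4}, matching the bound. The additive constant -4 does not affect log log M(r) ~ 2·log r. Hence ρ = 2.
Therefore ρ = 2.

Order ρ = 2.


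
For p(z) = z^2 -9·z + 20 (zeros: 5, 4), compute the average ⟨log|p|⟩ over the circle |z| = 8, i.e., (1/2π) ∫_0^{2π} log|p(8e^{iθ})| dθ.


Zeros: 4, 5; r = 8.
Inside |z| < r: 4, 5. Outside (|z| ≥ r): ∅.
p(0) = 20, so log|p(0)| = log(20) = 2.9957.
Apply Jensen: I(r) = log|p(0)| + Σ_k log(r/|z_k|), summed over zeros inside |z| < r.
  log(r/|z_k|) for z_k = 5: log(8/5) = 0.4700
  log(r/|z_k|) for z_k = 4: log(8/4) = 0.6931
Sum over inside zeros: 1.1632.
I(r) = log|p(0)| + (inside sum) = 2.9957 + 1.1632 = 4.1589.
Closed form (all zeros inside, monic): I(r) = n·log(r) = 2·log(8) = 4.1589. ✓

I(r) ≈ 4.1589.


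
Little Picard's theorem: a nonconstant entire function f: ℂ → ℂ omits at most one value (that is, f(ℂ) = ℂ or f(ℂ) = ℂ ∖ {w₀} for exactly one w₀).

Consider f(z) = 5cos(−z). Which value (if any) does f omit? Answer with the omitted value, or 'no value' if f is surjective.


Little Picard bounds the complement of f(ℂ) to at most one point.
cos is entire and surjective onto ℂ: for every w ∈ ℂ, cos(ζ) = w has a solution ζ ∈ ℂ (e.g., via the complex inverse arccos). With ζ = −z this gives z = ζ/(-1). Then 5·cos(−z) takes every value in 5·ℂ = ℂ, and adding 0 is a bijection of ℂ. So f is surjective and omits no value. (Note: only on the real line is cos bounded by [−1, 1].)

Omitted value: no value.


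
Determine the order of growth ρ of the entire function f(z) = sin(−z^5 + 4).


Write sin(w) = (e^{iw} ± e^{−iw})/(2 or 2i), so |sin(w)| ≤ e^{|w|}. With w = −z^5 + 4, |w| ≤ 1r^5 + 4 on |z|=r, giving M(r) ≤ e^{1r^5 + 4} and ρ ≤ 5. For the lower bound, choose z on |z|=r with -1z^5 purely imaginary of modulus 1r^5; then |sin(−z^5 + 4)| grows like e^{1r^5}/2, so ρ ≥ 5. Hence ρ = 5.
Therefore ρ = 5.

Order ρ = 5.


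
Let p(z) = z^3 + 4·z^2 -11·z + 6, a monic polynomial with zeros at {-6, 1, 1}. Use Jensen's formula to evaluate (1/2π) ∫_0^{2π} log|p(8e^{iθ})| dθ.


Zeros: -6, 1, 1; r = 8.
Inside |z| < r: -6, 1, 1. Outside (|z| ≥ r): ∅.
p(0) = 6, so log|p(0)| = log(6) = 1.7918.
Apply Jensen: I(r) = log|p(0)| + Σ_k log(r/|z_k|), summed over zeros inside |z| < r.
  log(r/|z_k|) for z_k = -6: log(8/6) = 0.2877
  log(r/|z_k|) for z_k = 1: log(8/1) = 2.0794
  log(r/|z_k|) for z_k = 1: log(8/1) = 2.0794
Sum over inside zeros: 4.4466.
I(r) = log|p(0)| + (inside sum) = 1.7918 + 4.4466 = 6.2383.
Closed form (all zeros inside, monic): I(r) = n·log(r) = 3·log(8) = 6.2383. ✓

I(r) ≈ 6.2383.
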